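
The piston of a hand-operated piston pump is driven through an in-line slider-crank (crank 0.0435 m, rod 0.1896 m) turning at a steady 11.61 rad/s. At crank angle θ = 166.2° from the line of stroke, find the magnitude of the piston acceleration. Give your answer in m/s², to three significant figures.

4.50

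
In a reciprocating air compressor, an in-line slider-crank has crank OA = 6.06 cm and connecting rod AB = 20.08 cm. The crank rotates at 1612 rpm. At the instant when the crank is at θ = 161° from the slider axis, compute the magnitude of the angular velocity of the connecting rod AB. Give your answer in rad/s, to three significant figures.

48.4

ω = 168.8 rad/s (converted from 1612 rpm).
The rod makes angle φ with the slider axis where L sinφ = r sinθ; differentiating, L cosφ·φ̇ = r ω cosθ.
L cosφ = √(L² − r² sin²θ) = 0.19983 m.
|ω_rod| = r ω |cosθ| / √(L² − r² sin²θ) = 0.0606·168.8·0.94552/0.19983 = 48.404 rad/s.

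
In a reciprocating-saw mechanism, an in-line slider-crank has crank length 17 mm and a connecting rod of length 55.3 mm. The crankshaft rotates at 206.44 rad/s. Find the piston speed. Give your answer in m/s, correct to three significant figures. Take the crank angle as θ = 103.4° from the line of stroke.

3.16

ω = 206.4 rad/s
For an in-line slider-crank, x = r cosθ + √(L² − r² sin²θ), so v = −rω sinθ·[1 + r cosθ/√(L² − r² sin²θ)].
With r = 0.017 m, L = 0.0553 m, θ = 103.4°: √(L² − r² sin²θ) = 0.052769 m.
v = −0.017·206.4·0.97278·[1 + 0.017·-0.23175/0.052769] = -3.1591 m/s.
|v| = 3.1591 m/s.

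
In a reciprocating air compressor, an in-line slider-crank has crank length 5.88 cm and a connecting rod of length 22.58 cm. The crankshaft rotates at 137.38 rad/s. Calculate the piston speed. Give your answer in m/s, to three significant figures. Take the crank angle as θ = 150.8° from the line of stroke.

3.04

ω = 137.4 rad/s
For an in-line slider-crank, x = r cosθ + √(L² − r² sin²θ), so v = −rω sinθ·[1 + r cosθ/√(L² − r² sin²θ)].
With r = 0.0588 m, L = 0.2258 m, θ = 150.8°: √(L² − r² sin²θ) = 0.22397 m.
v = −0.0588·137.4·0.48786·[1 + 0.0588·-0.87292/0.22397] = -3.0378 m/s.
|v| = 3.0378 m/s.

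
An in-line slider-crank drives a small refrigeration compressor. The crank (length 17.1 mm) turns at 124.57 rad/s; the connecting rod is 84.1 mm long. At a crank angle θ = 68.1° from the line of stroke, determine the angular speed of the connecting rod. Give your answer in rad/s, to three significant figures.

ω = 124.6 rad/s
The rod makes angle φ with the slider axis where L sinφ = r sinθ; differentiating, L cosφ·φ̇ = r ω cosθ.
L cosφ = √(L² − r² sin²θ) = 0.08259 m.
|ω_rod| = r ω |cosθ| / √(L² − r² sin²θ) = 0.0171·124.6·0.37299/0.08259 = 9.6201 rad/s.

9.62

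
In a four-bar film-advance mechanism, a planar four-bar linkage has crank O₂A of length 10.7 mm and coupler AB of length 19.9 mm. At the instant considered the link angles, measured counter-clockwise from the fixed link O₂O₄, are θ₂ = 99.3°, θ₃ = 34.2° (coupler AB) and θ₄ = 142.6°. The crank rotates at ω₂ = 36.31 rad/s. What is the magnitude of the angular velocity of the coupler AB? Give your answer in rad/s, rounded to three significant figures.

ω₂ = 36.31 rad/s
Differentiating the loop-closure r₂e^{iθ₂}+r₃e^{iθ₃}=r₁+r₄e^{iθ₄} gives r₂ω₂e^{iθ₂}+r₃ω₃e^{iθ₃}=r₄ω₄e^{iθ₄}.
Eliminating the other unknown: ω₃ = r₂ω₂ sin(θ₄−θ₂) / [r₃ sin(θ₃−θ₄)].
Numerator sine = +0.68582; denominator sine = -0.94888.
Result = 0.0107·36.31·(+0.68582) / (0.0199·(-0.94888)) = -14.111 rad/s; magnitude 14.111 rad/s.

14.1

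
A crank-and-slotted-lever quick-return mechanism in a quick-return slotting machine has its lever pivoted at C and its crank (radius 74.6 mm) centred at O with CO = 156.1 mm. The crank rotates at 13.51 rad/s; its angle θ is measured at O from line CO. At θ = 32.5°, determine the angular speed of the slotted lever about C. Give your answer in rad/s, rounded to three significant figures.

4.19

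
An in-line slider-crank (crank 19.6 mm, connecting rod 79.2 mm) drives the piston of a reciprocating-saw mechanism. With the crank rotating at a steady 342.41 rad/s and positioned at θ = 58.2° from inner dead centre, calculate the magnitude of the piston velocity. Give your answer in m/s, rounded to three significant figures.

ω = 342.4 rad/s
For an in-line slider-crank, x = r cosθ + √(L² − r² sin²θ), so v = −rω sinθ·[1 + r cosθ/√(L² − r² sin²θ)].
With r = 0.0196 m, L = 0.0792 m, θ = 58.2°: √(L² − r² sin²θ) = 0.077428 m.
v = −0.0196·342.4·0.84989·[1 + 0.0196·0.52696/0.077428] = -6.4647 m/s.
|v| = 6.4647 m/s.

6.46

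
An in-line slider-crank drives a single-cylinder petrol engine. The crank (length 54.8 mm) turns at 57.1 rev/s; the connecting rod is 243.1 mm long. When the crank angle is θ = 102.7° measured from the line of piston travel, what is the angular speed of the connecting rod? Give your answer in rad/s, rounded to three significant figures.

18.2

ω = 358.8 rad/s (converted from 57.1 rev/s).
The rod makes angle φ with the slider axis where L sinφ = r sinθ; differentiating, L cosφ·φ̇ = r ω cosθ.
L cosφ = √(L² − r² sin²θ) = 0.23715 m.
|ω_rod| = r ω |cosθ| / √(L² − r² sin²θ) = 0.0548·358.8·0.21985/0.23715 = 18.226 rad/s.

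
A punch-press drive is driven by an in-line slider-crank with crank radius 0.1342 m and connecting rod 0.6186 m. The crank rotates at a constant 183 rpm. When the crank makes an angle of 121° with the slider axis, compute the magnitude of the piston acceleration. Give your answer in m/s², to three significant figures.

30.4

ω = 2π·183/60 = 19.16 rad/s
x(θ) = r cosθ + √(L² − r² sin²θ); with ω constant, a = ω²·d²x/dθ².
d²x/dθ² = −r cosθ − r²(cos2θ)/√u − r⁴ sin²2θ/(4u^{3/2}),  u = L² − r² sin²θ = 0.369434 m².
Substituting r = 0.1342 m, L = 0.6186 m, θ = 121°: d²x/dθ² = +0.082747 m.
a = ω²·d²x/dθ² = (19.16)²·(+0.082747) = +30.389 m/s²;  |a| = 30.389 m/s².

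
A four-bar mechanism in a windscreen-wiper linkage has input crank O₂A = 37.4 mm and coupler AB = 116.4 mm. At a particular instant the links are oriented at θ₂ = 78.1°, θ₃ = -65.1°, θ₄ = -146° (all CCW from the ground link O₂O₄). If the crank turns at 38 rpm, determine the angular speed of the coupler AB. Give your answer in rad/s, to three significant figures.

ω₂ = 3.979 rad/s (from 38 rpm).
Differentiating the loop-closure r₂e^{iθ₂}+r₃e^{iθ₃}=r₁+r₄e^{iθ₄} gives r₂ω₂e^{iθ₂}+r₃ω₃e^{iθ₃}=r₄ω₄e^{iθ₄}.
Eliminating the other unknown: ω₃ = r₂ω₂ sin(θ₄−θ₂) / [r₃ sin(θ₃−θ₄)].
Numerator sine = +0.69591; denominator sine = +0.98741.
Result = 0.0374·3.979·(+0.69591) / (0.1164·(+0.98741)) = +0.90113 rad/s; magnitude 0.90113 rad/s.

0.901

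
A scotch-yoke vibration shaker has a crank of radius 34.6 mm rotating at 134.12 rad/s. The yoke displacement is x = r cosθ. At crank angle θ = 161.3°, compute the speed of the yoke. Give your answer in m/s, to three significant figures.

ω = 134.1 rad/s
x = r cosθ ⇒ ẋ = −rω sinθ.
|v| = rω|sinθ| = 0.0346·134.1·|sin 161.3°| = 1.4878 m/s.

1.49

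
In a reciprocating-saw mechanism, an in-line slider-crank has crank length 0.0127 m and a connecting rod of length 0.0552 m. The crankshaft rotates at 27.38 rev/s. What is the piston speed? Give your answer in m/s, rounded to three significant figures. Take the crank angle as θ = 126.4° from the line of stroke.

1.51

ω = 2π·27.4 = 172 rad/s
For an in-line slider-crank, x = r cosθ + √(L² − r² sin²θ), so v = −rω sinθ·[1 + r cosθ/√(L² − r² sin²θ)].
With r = 0.0127 m, L = 0.0552 m, θ = 126.4°: √(L² − r² sin²θ) = 0.054245 m.
v = −0.0127·172·0.80489·[1 + 0.0127·-0.59342/0.054245] = -1.5142 m/s.
|v| = 1.5142 m/s.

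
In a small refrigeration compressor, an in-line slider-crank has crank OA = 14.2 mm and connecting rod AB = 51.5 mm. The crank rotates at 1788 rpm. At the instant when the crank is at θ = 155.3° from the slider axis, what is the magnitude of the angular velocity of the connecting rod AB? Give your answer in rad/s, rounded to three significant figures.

ω = 187.2 rad/s (converted from 1788 rpm).
The rod makes angle φ with the slider axis where L sinφ = r sinθ; differentiating, L cosφ·φ̇ = r ω cosθ.
L cosφ = √(L² − r² sin²θ) = 0.051157 m.
|ω_rod| = r ω |cosθ| / √(L² − r² sin²θ) = 0.0142·187.2·0.90851/0.051157 = 47.218 rad/s.

47.2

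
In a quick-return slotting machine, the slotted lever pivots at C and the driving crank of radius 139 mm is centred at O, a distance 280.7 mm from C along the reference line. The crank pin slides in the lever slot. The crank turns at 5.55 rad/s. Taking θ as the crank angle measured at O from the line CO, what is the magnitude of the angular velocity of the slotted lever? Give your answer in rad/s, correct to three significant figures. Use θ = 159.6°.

ω = 5.55 rad/s
Crank pin A relative to C: A = (d + r cosθ, r sinθ); lever angle φ = atan2(r sinθ, d + r cosθ).
Differentiating tanφ: φ̇ = rω(d cosθ + r)/(d² + r² + 2dr cosθ).
d² + r² + 2dr cosθ = |CA|² = 0.0249731 m²;  d cosθ + r = -0.1241 m.
|ω_lever| = |0.139·5.55·-0.1241| / 0.0249731 = 3.8335 rad/s.

3.83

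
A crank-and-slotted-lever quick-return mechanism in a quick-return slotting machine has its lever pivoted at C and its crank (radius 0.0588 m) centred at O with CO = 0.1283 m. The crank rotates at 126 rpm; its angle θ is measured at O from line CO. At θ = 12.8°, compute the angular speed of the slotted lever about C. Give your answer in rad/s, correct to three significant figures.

ω = 13.19 rad/s (from 126 rpm).
Crank pin A relative to C: A = (d + r cosθ, r sinθ); lever angle φ = atan2(r sinθ, d + r cosθ).
Differentiating tanφ: φ̇ = rω(d cosθ + r)/(d² + r² + 2dr cosθ).
d² + r² + 2dr cosθ = |CA|² = 0.0346315 m²;  d cosθ + r = +0.18391 m.
|ω_lever| = |0.0588·13.19·+0.18391| / 0.0346315 = 4.1202 rad/s.

4.12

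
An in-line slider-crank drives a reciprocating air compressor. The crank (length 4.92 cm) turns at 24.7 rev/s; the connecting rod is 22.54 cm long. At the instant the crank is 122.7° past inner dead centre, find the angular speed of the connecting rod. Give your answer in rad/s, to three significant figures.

18.6

ω = 155.2 rad/s (converted from 24.7 rev/s).
The rod makes angle φ with the slider axis where L sinφ = r sinθ; differentiating, L cosφ·φ̇ = r ω cosθ.
L cosφ = √(L² − r² sin²θ) = 0.22156 m.
|ω_rod| = r ω |cosθ| / √(L² − r² sin²θ) = 0.0492·155.2·0.54024/0.22156 = 18.618 rad/s.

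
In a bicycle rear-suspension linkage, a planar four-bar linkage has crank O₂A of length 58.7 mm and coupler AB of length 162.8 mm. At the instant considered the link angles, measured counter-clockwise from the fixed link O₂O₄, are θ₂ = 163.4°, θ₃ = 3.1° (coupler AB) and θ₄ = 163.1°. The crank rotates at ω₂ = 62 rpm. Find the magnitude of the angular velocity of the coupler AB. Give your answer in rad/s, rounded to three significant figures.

0.0358

ω₂ = 6.493 rad/s (from 62 rpm).
Differentiating the loop-closure r₂e^{iθ₂}+r₃e^{iθ₃}=r₁+r₄e^{iθ₄} gives r₂ω₂e^{iθ₂}+r₃ω₃e^{iθ₃}=r₄ω₄e^{iθ₄}.
Eliminating the other unknown: ω₃ = r₂ω₂ sin(θ₄−θ₂) / [r₃ sin(θ₃−θ₄)].
Numerator sine = -0.00524; denominator sine = -0.34202.
Result = 0.0587·6.493·(-0.00524) / (0.1628·(-0.34202)) = +0.035838 rad/s; magnitude 0.035838 rad/s.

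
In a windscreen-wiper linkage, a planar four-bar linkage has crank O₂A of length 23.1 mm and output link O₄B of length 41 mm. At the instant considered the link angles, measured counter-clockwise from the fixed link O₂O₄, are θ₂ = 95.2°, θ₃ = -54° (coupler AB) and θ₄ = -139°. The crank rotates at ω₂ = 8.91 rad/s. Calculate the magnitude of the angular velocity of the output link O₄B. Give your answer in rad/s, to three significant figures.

2.58

ω₂ = 8.91 rad/s
Differentiating the loop-closure r₂e^{iθ₂}+r₃e^{iθ₃}=r₁+r₄e^{iθ₄} gives r₂ω₂e^{iθ₂}+r₃ω₃e^{iθ₃}=r₄ω₄e^{iθ₄}.
Eliminating the other unknown: ω₄ = r₂ω₂ sin(θ₂−θ₃) / [r₄ sin(θ₄−θ₃)].
Numerator sine = +0.51204; denominator sine = -0.99619.
Result = 0.0231·8.91·(+0.51204) / (0.041·(-0.99619)) = -2.5803 rad/s; magnitude 2.5803 rad/s.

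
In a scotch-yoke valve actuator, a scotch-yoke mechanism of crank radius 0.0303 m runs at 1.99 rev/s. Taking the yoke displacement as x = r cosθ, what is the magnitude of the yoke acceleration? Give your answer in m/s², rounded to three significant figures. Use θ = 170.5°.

4.67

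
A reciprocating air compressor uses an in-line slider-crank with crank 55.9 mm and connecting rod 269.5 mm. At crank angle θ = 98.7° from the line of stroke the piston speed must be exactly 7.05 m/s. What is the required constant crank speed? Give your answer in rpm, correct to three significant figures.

1260

For an in-line slider-crank, |v_piston| = rω|sinθ|·[1 + r cosθ/√(L² − r² sin²θ)].
With r = 0.0559 m, L = 0.2695 m, θ = 98.7°: the bracketed kinematic factor |dx/dθ| = 0.053486 m.
ω = v/|dx/dθ| = 7.05/0.053486 = 131.81 rad/s.
N = 60ω/(2π) = 1258.7 rpm.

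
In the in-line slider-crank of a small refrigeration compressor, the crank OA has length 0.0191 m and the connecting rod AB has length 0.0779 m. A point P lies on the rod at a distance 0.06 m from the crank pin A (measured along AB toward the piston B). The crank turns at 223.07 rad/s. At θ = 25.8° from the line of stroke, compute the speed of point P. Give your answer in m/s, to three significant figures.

2.34

ω = 223.1 rad/s.  Crank-pin speed |V_A| = rω = 4.2606 m/s, perpendicular to OA.
Rod angle: sinφ = −(r/L) sinθ ⇒ φ = -6.126°; ω_rod = −rω cosθ/√(L²−r²sin²θ) = -49.525 rad/s.
V_P = V_A + ω_rod × AP, with AP = 0.06 m along the rod.
Components: V_Px = −rω sinθ − a·ω_rod·sinφ = -2.1715 m/s;  V_Py = rω cosθ + a·ω_rod·cosφ = +0.88143 m/s.
|V_P| = √(V_Px² + V_Py²) = 2.3435 m/s.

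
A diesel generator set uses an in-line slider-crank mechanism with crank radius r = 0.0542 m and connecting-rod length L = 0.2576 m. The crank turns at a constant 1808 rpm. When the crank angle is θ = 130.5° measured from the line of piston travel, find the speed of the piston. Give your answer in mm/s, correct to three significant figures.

ω = 2π·1808/60 = 189.3 rad/s
For an in-line slider-crank, x = r cosθ + √(L² − r² sin²θ), so v = −rω sinθ·[1 + r cosθ/√(L² − r² sin²θ)].
With r = 0.0542 m, L = 0.2576 m, θ = 130.5°: √(L² − r² sin²θ) = 0.25428 m.
v = −0.0542·189.3·0.76041·[1 + 0.0542·-0.64945/0.25428] = -6.723 m/s.
|v| = 6.723 m/s = 6723 mm/s.

6720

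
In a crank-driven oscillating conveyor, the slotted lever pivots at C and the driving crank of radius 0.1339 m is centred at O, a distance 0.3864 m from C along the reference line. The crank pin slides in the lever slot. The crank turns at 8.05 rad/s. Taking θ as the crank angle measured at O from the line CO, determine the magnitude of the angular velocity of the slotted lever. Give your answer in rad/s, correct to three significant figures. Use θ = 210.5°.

2.75

ω = 8.05 rad/s
Crank pin A relative to C: A = (d + r cosθ, r sinθ); lever angle φ = atan2(r sinθ, d + r cosθ).
Differentiating tanφ: φ̇ = rω(d cosθ + r)/(d² + r² + 2dr cosθ).
d² + r² + 2dr cosθ = |CA|² = 0.0780746 m²;  d cosθ + r = -0.19903 m.
|ω_lever| = |0.1339·8.05·-0.19903| / 0.0780746 = 2.7478 rad/s.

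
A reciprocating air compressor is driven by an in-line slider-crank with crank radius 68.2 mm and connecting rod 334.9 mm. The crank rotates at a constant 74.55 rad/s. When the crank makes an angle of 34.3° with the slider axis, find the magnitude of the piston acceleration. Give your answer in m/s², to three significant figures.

342

ω = 74.55 rad/s
x(θ) = r cosθ + √(L² − r² sin²θ); with ω constant, a = ω²·d²x/dθ².
d²x/dθ² = −r cosθ − r²(cos2θ)/√u − r⁴ sin²2θ/(4u^{3/2}),  u = L² − r² sin²θ = 0.110681 m².
Substituting r = 0.0682 m, L = 0.3349 m, θ = 34.3°: d²x/dθ² = -0.061569 m.
a = ω²·d²x/dθ² = (74.55)²·(-0.061569) = -342.18 m/s²;  |a| = 342.18 m/s².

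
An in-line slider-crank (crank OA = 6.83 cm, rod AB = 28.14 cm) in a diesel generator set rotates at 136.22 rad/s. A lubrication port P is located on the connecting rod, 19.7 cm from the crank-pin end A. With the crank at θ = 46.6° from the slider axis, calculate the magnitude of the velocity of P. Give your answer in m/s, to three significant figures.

7.80

ω = 136.2 rad/s.  Crank-pin speed |V_A| = rω = 9.3038 m/s, perpendicular to OA.
Rod angle: sinφ = −(r/L) sinθ ⇒ φ = -10.157°; ω_rod = −rω cosθ/√(L²−r²sin²θ) = -23.079 rad/s.
V_P = V_A + ω_rod × AP, with AP = 0.197 m along the rod.
Components: V_Px = −rω sinθ − a·ω_rod·sinφ = -7.5617 m/s;  V_Py = rω cosθ + a·ω_rod·cosφ = +1.9173 m/s.
|V_P| = √(V_Px² + V_Py²) = 7.801 m/s.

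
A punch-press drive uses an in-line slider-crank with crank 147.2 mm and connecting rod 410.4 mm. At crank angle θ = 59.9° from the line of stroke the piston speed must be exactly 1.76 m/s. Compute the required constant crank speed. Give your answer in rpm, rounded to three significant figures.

111

For an in-line slider-crank, |v_piston| = rω|sinθ|·[1 + r cosθ/√(L² − r² sin²θ)].
With r = 0.1472 m, L = 0.4104 m, θ = 59.9°: the bracketed kinematic factor |dx/dθ| = 0.15145 m.
ω = v/|dx/dθ| = 1.76/0.15145 = 11.621 rad/s.
N = 60ω/(2π) = 110.97 rpm.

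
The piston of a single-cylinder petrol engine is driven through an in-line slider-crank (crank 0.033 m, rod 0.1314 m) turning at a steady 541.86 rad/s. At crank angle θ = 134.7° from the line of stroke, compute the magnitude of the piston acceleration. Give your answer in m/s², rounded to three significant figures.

ω = 541.9 rad/s
x(θ) = r cosθ + √(L² − r² sin²θ); with ω constant, a = ω²·d²x/dθ².
d²x/dθ² = −r cosθ − r²(cos2θ)/√u − r⁴ sin²2θ/(4u^{3/2}),  u = L² − r² sin²θ = 0.0167158 m².
Substituting r = 0.033 m, L = 0.1314 m, θ = 134.7°: d²x/dθ² = +0.023163 m.
a = ω²·d²x/dθ² = (541.9)²·(+0.023163) = +6801 m/s²;  |a| = 6801 m/s².

6800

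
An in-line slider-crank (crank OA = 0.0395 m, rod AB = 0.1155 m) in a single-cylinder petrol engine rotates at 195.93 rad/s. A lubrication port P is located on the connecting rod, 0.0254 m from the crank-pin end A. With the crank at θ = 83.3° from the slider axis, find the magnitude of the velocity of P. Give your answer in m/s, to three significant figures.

7.79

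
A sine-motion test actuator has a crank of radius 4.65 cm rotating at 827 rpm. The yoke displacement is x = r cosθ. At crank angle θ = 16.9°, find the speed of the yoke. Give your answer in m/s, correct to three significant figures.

ω = 86.6 rad/s (from 827 rpm).
x = r cosθ ⇒ ẋ = −rω sinθ.
|v| = rω|sinθ| = 0.0465·86.6·|sin 16.9°| = 1.1707 m/s.

1.17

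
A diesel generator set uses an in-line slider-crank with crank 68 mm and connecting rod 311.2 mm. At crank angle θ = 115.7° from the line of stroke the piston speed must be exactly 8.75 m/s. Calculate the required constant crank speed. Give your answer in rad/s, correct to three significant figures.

158

For an in-line slider-crank, |v_piston| = rω|sinθ|·[1 + r cosθ/√(L² − r² sin²θ)].
With r = 0.068 m, L = 0.3112 m, θ = 115.7°: the bracketed kinematic factor |dx/dθ| = 0.055351 m.
ω = v/|dx/dθ| = 8.75/0.055351 = 158.08 rad/s.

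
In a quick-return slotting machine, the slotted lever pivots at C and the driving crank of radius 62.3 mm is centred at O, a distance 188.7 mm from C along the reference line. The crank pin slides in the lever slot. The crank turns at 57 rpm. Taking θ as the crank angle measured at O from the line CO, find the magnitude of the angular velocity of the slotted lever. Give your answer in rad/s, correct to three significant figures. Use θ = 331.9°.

ω = 5.969 rad/s (from 57 rpm).
Crank pin A relative to C: A = (d + r cosθ, r sinθ); lever angle φ = atan2(r sinθ, d + r cosθ).
Differentiating tanφ: φ̇ = rω(d cosθ + r)/(d² + r² + 2dr cosθ).
d² + r² + 2dr cosθ = |CA|² = 0.0602296 m²;  d cosθ + r = +0.22876 m.
|ω_lever| = |0.0623·5.969·+0.22876| / 0.0602296 = 1.4124 rad/s.

1.41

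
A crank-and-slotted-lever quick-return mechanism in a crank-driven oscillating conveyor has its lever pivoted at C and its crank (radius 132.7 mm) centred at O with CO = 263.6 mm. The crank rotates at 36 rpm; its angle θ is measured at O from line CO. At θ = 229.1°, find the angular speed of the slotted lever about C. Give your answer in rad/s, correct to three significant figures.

0.483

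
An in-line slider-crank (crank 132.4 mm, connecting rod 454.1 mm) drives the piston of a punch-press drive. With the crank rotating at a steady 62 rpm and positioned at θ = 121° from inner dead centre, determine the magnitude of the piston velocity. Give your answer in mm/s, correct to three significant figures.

623

ω = 2π·62/60 = 6.493 rad/s
For an in-line slider-crank, x = r cosθ + √(L² − r² sin²θ), so v = −rω sinθ·[1 + r cosθ/√(L² − r² sin²θ)].
With r = 0.1324 m, L = 0.4541 m, θ = 121°: √(L² − r² sin²θ) = 0.43969 m.
v = −0.1324·6.493·0.85717·[1 + 0.1324·-0.51504/0.43969] = -0.62257 m/s.
|v| = 0.62257 m/s = 622.57 mm/s.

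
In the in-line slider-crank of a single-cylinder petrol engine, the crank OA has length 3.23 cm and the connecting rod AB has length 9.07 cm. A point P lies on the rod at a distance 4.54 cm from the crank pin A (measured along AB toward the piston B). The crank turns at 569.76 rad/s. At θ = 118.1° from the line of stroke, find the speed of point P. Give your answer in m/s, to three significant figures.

15.4

ω = 569.8 rad/s.  Crank-pin speed |V_A| = rω = 18.403 m/s, perpendicular to OA.
Rod angle: sinφ = −(r/L) sinθ ⇒ φ = -18.309°; ω_rod = −rω cosθ/√(L²−r²sin²θ) = +100.67 rad/s.
V_P = V_A + ω_rod × AP, with AP = 0.0454 m along the rod.
Components: V_Px = −rω sinθ − a·ω_rod·sinφ = -14.798 m/s;  V_Py = rω cosθ + a·ω_rod·cosφ = -4.3293 m/s.
|V_P| = √(V_Px² + V_Py²) = 15.419 m/s.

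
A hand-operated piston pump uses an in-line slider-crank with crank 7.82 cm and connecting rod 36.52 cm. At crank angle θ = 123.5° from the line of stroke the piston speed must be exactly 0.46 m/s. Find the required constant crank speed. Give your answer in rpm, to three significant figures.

For an in-line slider-crank, |v_piston| = rω|sinθ|·[1 + r cosθ/√(L² − r² sin²θ)].
With r = 0.0782 m, L = 0.3652 m, θ = 123.5°: the bracketed kinematic factor |dx/dθ| = 0.057377 m.
ω = v/|dx/dθ| = 0.46/0.057377 = 8.0171 rad/s.
N = 60ω/(2π) = 76.558 rpm.

76.6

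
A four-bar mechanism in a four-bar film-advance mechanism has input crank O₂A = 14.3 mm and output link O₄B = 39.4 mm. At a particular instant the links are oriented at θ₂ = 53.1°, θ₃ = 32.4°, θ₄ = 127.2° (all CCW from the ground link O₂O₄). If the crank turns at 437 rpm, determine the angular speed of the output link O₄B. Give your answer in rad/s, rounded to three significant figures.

5.89

ω₂ = 45.76 rad/s (from 437 rpm).
Differentiating the loop-closure r₂e^{iθ₂}+r₃e^{iθ₃}=r₁+r₄e^{iθ₄} gives r₂ω₂e^{iθ₂}+r₃ω₃e^{iθ₃}=r₄ω₄e^{iθ₄}.
Eliminating the other unknown: ω₄ = r₂ω₂ sin(θ₂−θ₃) / [r₄ sin(θ₄−θ₃)].
Numerator sine = +0.35347; denominator sine = +0.99649.
Result = 0.0143·45.76·(+0.35347) / (0.0394·(+0.99649)) = +5.8916 rad/s; magnitude 5.8916 rad/s.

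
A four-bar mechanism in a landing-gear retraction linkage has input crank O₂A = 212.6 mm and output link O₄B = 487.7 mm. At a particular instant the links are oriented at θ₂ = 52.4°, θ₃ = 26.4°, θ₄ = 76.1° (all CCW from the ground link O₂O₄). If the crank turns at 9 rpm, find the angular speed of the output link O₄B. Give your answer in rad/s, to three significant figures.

0.236

ω₂ = 0.9425 rad/s (from 9 rpm).
Differentiating the loop-closure r₂e^{iθ₂}+r₃e^{iθ₃}=r₁+r₄e^{iθ₄} gives r₂ω₂e^{iθ₂}+r₃ω₃e^{iθ₃}=r₄ω₄e^{iθ₄}.
Eliminating the other unknown: ω₄ = r₂ω₂ sin(θ₂−θ₃) / [r₄ sin(θ₄−θ₃)].
Numerator sine = +0.43837; denominator sine = +0.76267.
Result = 0.2126·0.9425·(+0.43837) / (0.4877·(+0.76267)) = +0.23615 rad/s; magnitude 0.23615 rad/s.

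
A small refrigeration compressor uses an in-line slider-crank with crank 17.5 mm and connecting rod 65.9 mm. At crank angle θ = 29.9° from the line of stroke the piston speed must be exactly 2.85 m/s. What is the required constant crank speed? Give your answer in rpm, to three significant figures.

2530

For an in-line slider-crank, |v_piston| = rω|sinθ|·[1 + r cosθ/√(L² − r² sin²θ)].
With r = 0.0175 m, L = 0.0659 m, θ = 29.9°: the bracketed kinematic factor |dx/dθ| = 0.01075 m.
ω = v/|dx/dθ| = 2.85/0.01075 = 265.13 rad/s.
N = 60ω/(2π) = 2531.8 rpm.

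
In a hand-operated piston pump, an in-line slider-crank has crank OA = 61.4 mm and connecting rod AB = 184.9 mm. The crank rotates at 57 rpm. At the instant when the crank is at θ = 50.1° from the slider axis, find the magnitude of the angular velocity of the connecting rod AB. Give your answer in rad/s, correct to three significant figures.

1.31

ω = 5.969 rad/s (converted from 57 rpm).
The rod makes angle φ with the slider axis where L sinφ = r sinθ; differentiating, L cosφ·φ̇ = r ω cosθ.
L cosφ = √(L² − r² sin²θ) = 0.1788 m.
|ω_rod| = r ω |cosθ| / √(L² − r² sin²θ) = 0.0614·5.969·0.64145/0.1788 = 1.3148 rad/s.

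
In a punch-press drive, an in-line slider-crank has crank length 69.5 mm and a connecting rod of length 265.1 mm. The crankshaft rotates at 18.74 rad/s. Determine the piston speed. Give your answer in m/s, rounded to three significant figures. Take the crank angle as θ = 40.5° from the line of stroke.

ω = 18.74 rad/s
For an in-line slider-crank, x = r cosθ + √(L² − r² sin²θ), so v = −rω sinθ·[1 + r cosθ/√(L² − r² sin²θ)].
With r = 0.0695 m, L = 0.2651 m, θ = 40.5°: √(L² − r² sin²θ) = 0.26123 m.
v = −0.0695·18.74·0.64945·[1 + 0.0695·0.76041/0.26123] = -1.017 m/s.
|v| = 1.017 m/s.

1.02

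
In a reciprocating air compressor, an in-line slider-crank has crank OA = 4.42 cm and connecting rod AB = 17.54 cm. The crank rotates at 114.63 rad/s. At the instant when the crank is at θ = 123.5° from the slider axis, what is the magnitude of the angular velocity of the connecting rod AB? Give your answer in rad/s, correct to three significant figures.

16.3

ω = 114.6 rad/s
The rod makes angle φ with the slider axis where L sinφ = r sinθ; differentiating, L cosφ·φ̇ = r ω cosθ.
L cosφ = √(L² − r² sin²θ) = 0.17148 m.
|ω_rod| = r ω |cosθ| / √(L² − r² sin²θ) = 0.0442·114.6·0.55194/0.17148 = 16.307 rad/s.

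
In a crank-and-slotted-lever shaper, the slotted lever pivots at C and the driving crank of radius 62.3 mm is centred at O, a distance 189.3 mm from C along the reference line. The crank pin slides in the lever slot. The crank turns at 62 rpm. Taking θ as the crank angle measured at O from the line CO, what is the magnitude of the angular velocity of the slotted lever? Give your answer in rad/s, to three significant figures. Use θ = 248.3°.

ω = 6.493 rad/s (from 62 rpm).
Crank pin A relative to C: A = (d + r cosθ, r sinθ); lever angle φ = atan2(r sinθ, d + r cosθ).
Differentiating tanφ: φ̇ = rω(d cosθ + r)/(d² + r² + 2dr cosθ).
d² + r² + 2dr cosθ = |CA|² = 0.0309946 m²;  d cosθ + r = -0.0076931 m.
|ω_lever| = |0.0623·6.493·-0.0076931| / 0.0309946 = 0.1004 rad/s.

0.100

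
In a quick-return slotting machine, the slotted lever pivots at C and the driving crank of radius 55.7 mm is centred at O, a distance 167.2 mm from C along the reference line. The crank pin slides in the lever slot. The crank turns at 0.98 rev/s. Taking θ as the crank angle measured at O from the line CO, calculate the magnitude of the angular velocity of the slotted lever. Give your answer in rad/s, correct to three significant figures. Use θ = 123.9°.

0.623

ω = 6.158 rad/s (from 0.98 rev/s).
Crank pin A relative to C: A = (d + r cosθ, r sinθ); lever angle φ = atan2(r sinθ, d + r cosθ).
Differentiating tanφ: φ̇ = rω(d cosθ + r)/(d² + r² + 2dr cosθ).
d² + r² + 2dr cosθ = |CA|² = 0.0206697 m²;  d cosθ + r = -0.037555 m.
|ω_lever| = |0.0557·6.158·-0.037555| / 0.0206697 = 0.62315 rad/s.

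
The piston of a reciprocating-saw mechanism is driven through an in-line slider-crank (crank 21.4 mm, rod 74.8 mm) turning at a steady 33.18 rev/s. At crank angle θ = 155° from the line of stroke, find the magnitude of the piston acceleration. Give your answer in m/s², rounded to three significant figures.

667

ω = 2π·33.2 = 208.5 rad/s
x(θ) = r cosθ + √(L² − r² sin²θ); with ω constant, a = ω²·d²x/dθ².
d²x/dθ² = −r cosθ − r²(cos2θ)/√u − r⁴ sin²2θ/(4u^{3/2}),  u = L² − r² sin²θ = 0.00551325 m².
Substituting r = 0.0214 m, L = 0.0748 m, θ = 155°: d²x/dθ² = +0.015355 m.
a = ω²·d²x/dθ² = (208.5)²·(+0.015355) = +667.38 m/s²;  |a| = 667.38 m/s².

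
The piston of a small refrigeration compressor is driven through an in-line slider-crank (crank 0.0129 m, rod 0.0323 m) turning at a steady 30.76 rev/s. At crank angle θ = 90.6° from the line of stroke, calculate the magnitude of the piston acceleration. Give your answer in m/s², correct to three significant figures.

215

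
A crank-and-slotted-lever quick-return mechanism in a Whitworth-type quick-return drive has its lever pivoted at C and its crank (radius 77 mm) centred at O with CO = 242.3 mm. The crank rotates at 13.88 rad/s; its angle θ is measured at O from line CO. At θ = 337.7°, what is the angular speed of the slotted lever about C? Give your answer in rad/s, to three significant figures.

3.25

ω = 13.88 rad/s
Crank pin A relative to C: A = (d + r cosθ, r sinθ); lever angle φ = atan2(r sinθ, d + r cosθ).
Differentiating tanφ: φ̇ = rω(d cosθ + r)/(d² + r² + 2dr cosθ).
d² + r² + 2dr cosθ = |CA|² = 0.0991618 m²;  d cosθ + r = +0.30118 m.
|ω_lever| = |0.077·13.88·+0.30118| / 0.0991618 = 3.2461 rad/s.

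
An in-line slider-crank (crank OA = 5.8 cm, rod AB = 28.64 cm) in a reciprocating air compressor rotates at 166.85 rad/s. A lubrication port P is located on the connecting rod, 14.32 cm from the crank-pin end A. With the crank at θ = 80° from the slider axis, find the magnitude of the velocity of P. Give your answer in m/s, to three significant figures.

9.74

ω = 166.8 rad/s.  Crank-pin speed |V_A| = rω = 9.6773 m/s, perpendicular to OA.
Rod angle: sinφ = −(r/L) sinθ ⇒ φ = -11.504°; ω_rod = −rω cosθ/√(L²−r²sin²θ) = -5.9878 rad/s.
V_P = V_A + ω_rod × AP, with AP = 0.1432 m along the rod.
Components: V_Px = −rω sinθ − a·ω_rod·sinφ = -9.7013 m/s;  V_Py = rω cosθ + a·ω_rod·cosφ = +0.84022 m/s.
|V_P| = √(V_Px² + V_Py²) = 9.7376 m/s.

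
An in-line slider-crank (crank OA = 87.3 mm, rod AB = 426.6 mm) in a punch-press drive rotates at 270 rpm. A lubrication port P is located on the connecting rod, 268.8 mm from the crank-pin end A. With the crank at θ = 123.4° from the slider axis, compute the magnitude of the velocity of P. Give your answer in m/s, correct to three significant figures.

1.98

ω = 28.27 rad/s.  Crank-pin speed |V_A| = rω = 2.4683 m/s, perpendicular to OA.
Rod angle: sinφ = −(r/L) sinθ ⇒ φ = -9.837°; ω_rod = −rω cosθ/√(L²−r²sin²θ) = +3.2327 rad/s.
V_P = V_A + ω_rod × AP, with AP = 0.2688 m along the rod.
Components: V_Px = −rω sinθ − a·ω_rod·sinφ = -1.9122 m/s;  V_Py = rω cosθ + a·ω_rod·cosφ = -0.50261 m/s.
|V_P| = √(V_Px² + V_Py²) = 1.9772 m/s.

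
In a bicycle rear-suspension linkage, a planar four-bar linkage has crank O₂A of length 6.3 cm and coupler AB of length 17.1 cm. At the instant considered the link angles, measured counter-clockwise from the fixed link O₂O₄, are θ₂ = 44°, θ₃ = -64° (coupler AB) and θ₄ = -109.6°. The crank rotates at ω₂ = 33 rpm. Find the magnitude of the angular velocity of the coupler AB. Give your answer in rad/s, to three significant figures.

ω₂ = 3.456 rad/s (from 33 rpm).
Differentiating the loop-closure r₂e^{iθ₂}+r₃e^{iθ₃}=r₁+r₄e^{iθ₄} gives r₂ω₂e^{iθ₂}+r₃ω₃e^{iθ₃}=r₄ω₄e^{iθ₄}.
Eliminating the other unknown: ω₃ = r₂ω₂ sin(θ₄−θ₂) / [r₃ sin(θ₃−θ₄)].
Numerator sine = -0.44464; denominator sine = +0.71447.
Result = 0.063·3.456·(-0.44464) / (0.171·(+0.71447)) = -0.79233 rad/s; magnitude 0.79233 rad/s.

0.792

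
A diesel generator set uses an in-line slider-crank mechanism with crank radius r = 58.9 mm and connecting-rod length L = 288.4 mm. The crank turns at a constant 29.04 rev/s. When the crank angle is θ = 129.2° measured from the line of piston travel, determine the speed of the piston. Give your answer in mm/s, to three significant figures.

7240

ω = 2π·29 = 182.5 rad/s
For an in-line slider-crank, x = r cosθ + √(L² − r² sin²θ), so v = −rω sinθ·[1 + r cosθ/√(L² − r² sin²θ)].
With r = 0.0589 m, L = 0.2884 m, θ = 129.2°: √(L² − r² sin²θ) = 0.28477 m.
v = −0.0589·182.5·0.77494·[1 + 0.0589·-0.63203/0.28477] = -7.2397 m/s.
|v| = 7.2397 m/s = 7239.7 mm/s.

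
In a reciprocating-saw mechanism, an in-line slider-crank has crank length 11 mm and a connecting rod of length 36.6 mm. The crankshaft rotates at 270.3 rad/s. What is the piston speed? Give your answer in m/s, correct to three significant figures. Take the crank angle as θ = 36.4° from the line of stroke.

2.20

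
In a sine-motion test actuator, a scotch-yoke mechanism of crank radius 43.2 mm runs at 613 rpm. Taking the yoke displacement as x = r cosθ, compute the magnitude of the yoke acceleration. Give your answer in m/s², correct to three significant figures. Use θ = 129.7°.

114

ω = 64.19 rad/s (from 613 rpm).
x = r cosθ ⇒ ẍ = −rω² cosθ (ω constant).
|a| = rω²|cosθ| = 0.0432·(64.19)²·|cos 129.7°| = 113.71 m/s².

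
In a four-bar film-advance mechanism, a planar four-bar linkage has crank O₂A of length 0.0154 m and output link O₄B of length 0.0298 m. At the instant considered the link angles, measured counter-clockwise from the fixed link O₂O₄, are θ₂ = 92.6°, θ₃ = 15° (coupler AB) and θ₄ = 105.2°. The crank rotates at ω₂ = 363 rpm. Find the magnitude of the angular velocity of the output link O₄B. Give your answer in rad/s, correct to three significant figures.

ω₂ = 38.01 rad/s (from 363 rpm).
Differentiating the loop-closure r₂e^{iθ₂}+r₃e^{iθ₃}=r₁+r₄e^{iθ₄} gives r₂ω₂e^{iθ₂}+r₃ω₃e^{iθ₃}=r₄ω₄e^{iθ₄}.
Eliminating the other unknown: ω₄ = r₂ω₂ sin(θ₂−θ₃) / [r₄ sin(θ₄−θ₃)].
Numerator sine = +0.97667; denominator sine = +0.99999.
Result = 0.0154·38.01·(+0.97667) / (0.0298·(+0.99999)) = +19.186 rad/s; magnitude 19.186 rad/s.

19.2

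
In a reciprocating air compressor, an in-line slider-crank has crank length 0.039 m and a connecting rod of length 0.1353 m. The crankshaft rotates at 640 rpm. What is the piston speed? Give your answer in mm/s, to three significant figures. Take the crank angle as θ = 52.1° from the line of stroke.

ω = 2π·640/60 = 67.02 rad/s
For an in-line slider-crank, x = r cosθ + √(L² − r² sin²θ), so v = −rω sinθ·[1 + r cosθ/√(L² − r² sin²θ)].
With r = 0.039 m, L = 0.1353 m, θ = 52.1°: √(L² − r² sin²θ) = 0.13175 m.
v = −0.039·67.02·0.78908·[1 + 0.039·0.61429/0.13175] = -2.4375 m/s.
|v| = 2.4375 m/s = 2437.5 mm/s.

2440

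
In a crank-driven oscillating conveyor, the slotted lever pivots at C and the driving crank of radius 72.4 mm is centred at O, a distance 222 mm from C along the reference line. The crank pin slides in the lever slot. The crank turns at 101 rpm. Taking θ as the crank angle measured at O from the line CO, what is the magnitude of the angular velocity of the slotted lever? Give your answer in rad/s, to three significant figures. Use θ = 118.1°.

0.625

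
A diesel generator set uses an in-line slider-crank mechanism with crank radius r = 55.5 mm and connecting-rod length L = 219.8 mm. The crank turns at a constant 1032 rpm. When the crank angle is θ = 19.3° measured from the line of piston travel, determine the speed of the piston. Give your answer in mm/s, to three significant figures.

ω = 2π·1032/60 = 108.1 rad/s
For an in-line slider-crank, x = r cosθ + √(L² − r² sin²θ), so v = −rω sinθ·[1 + r cosθ/√(L² − r² sin²θ)].
With r = 0.0555 m, L = 0.2198 m, θ = 19.3°: √(L² − r² sin²θ) = 0.21903 m.
v = −0.0555·108.1·0.33051·[1 + 0.0555·0.94380/0.21903] = -2.4565 m/s.
|v| = 2.4565 m/s = 2456.5 mm/s.

2460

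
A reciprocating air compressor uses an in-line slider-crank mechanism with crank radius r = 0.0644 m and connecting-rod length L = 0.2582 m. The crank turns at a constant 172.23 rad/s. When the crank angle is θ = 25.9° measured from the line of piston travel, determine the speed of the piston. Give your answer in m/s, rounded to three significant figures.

ω = 172.2 rad/s
For an in-line slider-crank, x = r cosθ + √(L² − r² sin²θ), so v = −rω sinθ·[1 + r cosθ/√(L² − r² sin²θ)].
With r = 0.0644 m, L = 0.2582 m, θ = 25.9°: √(L² − r² sin²θ) = 0.25666 m.
v = −0.0644·172.2·0.43680·[1 + 0.0644·0.89956/0.25666] = -5.9384 m/s.
|v| = 5.9384 m/s.

5.94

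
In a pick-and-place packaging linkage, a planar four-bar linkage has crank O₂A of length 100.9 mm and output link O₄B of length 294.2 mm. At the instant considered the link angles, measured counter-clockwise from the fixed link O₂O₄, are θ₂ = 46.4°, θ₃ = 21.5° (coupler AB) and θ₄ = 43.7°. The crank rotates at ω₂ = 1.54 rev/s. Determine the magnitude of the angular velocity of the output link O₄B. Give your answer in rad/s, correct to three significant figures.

ω₂ = 9.676 rad/s (from 1.54 rev/s).
Differentiating the loop-closure r₂e^{iθ₂}+r₃e^{iθ₃}=r₁+r₄e^{iθ₄} gives r₂ω₂e^{iθ₂}+r₃ω₃e^{iθ₃}=r₄ω₄e^{iθ₄}.
Eliminating the other unknown: ω₄ = r₂ω₂ sin(θ₂−θ₃) / [r₄ sin(θ₄−θ₃)].
Numerator sine = +0.42104; denominator sine = +0.37784.
Result = 0.1009·9.676·(+0.42104) / (0.2942·(+0.37784)) = +3.6979 rad/s; magnitude 3.6979 rad/s.

3.70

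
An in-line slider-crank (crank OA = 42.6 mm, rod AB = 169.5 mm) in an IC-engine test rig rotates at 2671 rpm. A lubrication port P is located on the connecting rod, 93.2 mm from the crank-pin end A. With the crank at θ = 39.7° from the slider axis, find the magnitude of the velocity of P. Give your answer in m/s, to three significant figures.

ω = 279.7 rad/s.  Crank-pin speed |V_A| = rω = 11.915 m/s, perpendicular to OA.
Rod angle: sinφ = −(r/L) sinθ ⇒ φ = -9.238°; ω_rod = −rω cosθ/√(L²−r²sin²θ) = -54.798 rad/s.
V_P = V_A + ω_rod × AP, with AP = 0.0932 m along the rod.
Components: V_Px = −rω sinθ − a·ω_rod·sinφ = -8.4311 m/s;  V_Py = rω cosθ + a·ω_rod·cosφ = +4.1269 m/s.
|V_P| = √(V_Px² + V_Py²) = 9.387 m/s.

9.39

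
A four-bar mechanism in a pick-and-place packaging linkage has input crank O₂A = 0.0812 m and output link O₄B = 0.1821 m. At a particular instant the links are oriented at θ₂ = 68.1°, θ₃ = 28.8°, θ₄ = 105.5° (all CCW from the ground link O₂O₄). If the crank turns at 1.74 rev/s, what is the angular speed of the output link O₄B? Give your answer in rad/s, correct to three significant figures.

ω₂ = 10.93 rad/s (from 1.74 rev/s).
Differentiating the loop-closure r₂e^{iθ₂}+r₃e^{iθ₃}=r₁+r₄e^{iθ₄} gives r₂ω₂e^{iθ₂}+r₃ω₃e^{iθ₃}=r₄ω₄e^{iθ₄}.
Eliminating the other unknown: ω₄ = r₂ω₂ sin(θ₂−θ₃) / [r₄ sin(θ₄−θ₃)].
Numerator sine = +0.63338; denominator sine = +0.97318.
Result = 0.0812·10.93·(+0.63338) / (0.1821·(+0.97318)) = +3.1728 rad/s; magnitude 3.1728 rad/s.

3.17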